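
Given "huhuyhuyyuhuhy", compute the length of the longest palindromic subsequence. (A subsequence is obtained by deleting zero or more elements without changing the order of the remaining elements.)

One longest palindromic subsequence is huhuyyyuhuh (positions 1,2,3,4,5,8,9,10,11,12,13); it reads the same forward and backward, and the interval DP gives dp[1][14] = 11.

11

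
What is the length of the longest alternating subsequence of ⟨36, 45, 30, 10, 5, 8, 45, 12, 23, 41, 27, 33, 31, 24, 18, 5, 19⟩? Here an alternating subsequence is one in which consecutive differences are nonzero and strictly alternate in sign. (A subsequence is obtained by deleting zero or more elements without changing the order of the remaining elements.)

Track the best alternating length ending on an up-step vs a down-step at each position: up/down = 1/1, 2/1, 1/3, 1/3, 1/3, 4/3, 4/1, 4/5, 6/5, 6/5, 6/7, 8/7, 8/9, 6/9, 6/9, 1/9, 10/9.
The maximum over both is 10; one such subsequence is 36, 45, 30, 45, 12, 41, 27, 33, 18, 19.

10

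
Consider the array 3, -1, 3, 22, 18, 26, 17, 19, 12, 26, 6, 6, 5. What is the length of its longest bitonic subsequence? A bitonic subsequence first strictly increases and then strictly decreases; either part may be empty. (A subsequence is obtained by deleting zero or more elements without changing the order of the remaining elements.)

8

Let inc[i] be the LIS ending at i and dec[i] the longest strictly decreasing subsequence starting at i. inc = [1, 1, 2, 3, 3, 4, 3, 4, 3, 5, 3, 3, 3], dec = [2, 1, 1, 6, 5, 5, 4, 4, 3, 3, 2, 2, 1].
max_i inc[i]+dec[i]−1 = 8, with one witness -1, 3, 22, 18, 17, 12, 6, 5.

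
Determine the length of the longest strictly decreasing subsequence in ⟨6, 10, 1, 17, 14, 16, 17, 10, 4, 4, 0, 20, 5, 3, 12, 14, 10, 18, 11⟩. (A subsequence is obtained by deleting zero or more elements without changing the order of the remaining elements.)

5

Scanning left to right, the best length ending at each element is: 6→1, 10→1, 1→2, 17→1, 14→2, 16→2, 17→1, 10→3, 4→4, 4→4, 0→5, 20→1, 5→4, 3→5, 12→3, 14→3, 10→4, 18→2, 11→4.
So the longest decreasing subsequence has length 5, e.g. 17, 14, 10, 4, 0.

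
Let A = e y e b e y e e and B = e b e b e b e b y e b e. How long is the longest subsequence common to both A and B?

7

A longest common subsequence is eebeyee (length 7); the LCS DP confirms no longer common subsequence exists.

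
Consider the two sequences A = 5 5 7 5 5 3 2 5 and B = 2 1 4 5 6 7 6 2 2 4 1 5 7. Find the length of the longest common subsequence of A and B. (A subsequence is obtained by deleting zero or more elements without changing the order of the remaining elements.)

4

A longest common subsequence is 5, 7, 2, 5 (length 4); the LCS DP confirms no longer common subsequence exists.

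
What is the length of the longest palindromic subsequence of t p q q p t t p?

One longest palindromic subsequence is tpqqpt (positions 1,2,3,4,5,7); it reads the same forward and backward, and the interval DP gives dp[1][8] = 6.

6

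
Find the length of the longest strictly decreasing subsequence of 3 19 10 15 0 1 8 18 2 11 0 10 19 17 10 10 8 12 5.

Let dp[i] be the longest decreasing subsequence ending at position i. Then dp = [1, 1, 2, 2, 3, 3, 3, 2, 4, 3, 5, 4, 1, 3, 4, 4, 5, 4, 6].
The maximum is 6; one witness is 19, 15, 11, 10, 8, 5 at positions 2,4,10,12,17,19.

6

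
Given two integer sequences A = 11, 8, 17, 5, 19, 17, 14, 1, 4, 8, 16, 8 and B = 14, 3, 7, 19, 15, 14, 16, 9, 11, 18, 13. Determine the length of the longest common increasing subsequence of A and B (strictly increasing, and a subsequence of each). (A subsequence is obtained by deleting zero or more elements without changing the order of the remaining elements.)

2

A longest common strictly increasing subsequence is 14, 16 (length 2); it appears in order in both A and B, and no longer such subsequence exists.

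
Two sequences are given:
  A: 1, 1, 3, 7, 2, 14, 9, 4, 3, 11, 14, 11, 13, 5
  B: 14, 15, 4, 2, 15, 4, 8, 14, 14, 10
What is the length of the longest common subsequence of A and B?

Backtracking the LCS table gives one alignment: 2 (A5,B4) → 14 (A6,B8) → 14 (A11,B9).
So the longest common subsequence has length 3.

3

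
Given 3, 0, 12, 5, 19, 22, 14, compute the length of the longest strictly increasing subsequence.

4

Scanning left to right, the best length ending at each element is: 3→1, 0→1, 12→2, 5→2, 19→3, 22→4, 14→3.
So the longest increasing subsequence has length 4, e.g. 3, 12, 19, 22.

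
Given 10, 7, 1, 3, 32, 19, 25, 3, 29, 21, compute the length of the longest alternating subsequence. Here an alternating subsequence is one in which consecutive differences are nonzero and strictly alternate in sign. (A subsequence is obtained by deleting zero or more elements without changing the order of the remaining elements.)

Track the best alternating length ending on an up-step vs a down-step at each position: up/down = 1/1, 1/2, 1/2, 3/2, 3/1, 3/4, 5/4, 3/6, 7/4, 7/8.
The maximum over both is 8; one such subsequence is 10, 7, 32, 19, 25, 3, 29, 21.

8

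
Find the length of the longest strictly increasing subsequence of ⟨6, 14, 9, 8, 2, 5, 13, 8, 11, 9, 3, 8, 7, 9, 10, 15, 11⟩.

6

Let dp[i] be the longest increasing subsequence ending at position i. Then dp = [1, 2, 2, 2, 1, 2, 3, 3, 4, 4, 2, 3, 3, 4, 5, 6, 6].
The maximum is 6; one witness is 2, 5, 8, 9, 10, 15 at positions 5,6,8,10,15,16.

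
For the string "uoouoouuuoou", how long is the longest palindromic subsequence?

Using dp[i][j] = 2 + dp[i+1][j−1] if the ends match, else max(dp[i+1][j], dp[i][j−1]):
dp[1][12] = 10. A witness is uoouuuuoou at positions 1,2,3,4,7,8,9,10,11,12.

10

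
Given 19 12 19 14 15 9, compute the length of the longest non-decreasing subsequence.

Scanning left to right, the best length ending at each element is: 19→1, 12→1, 19→2, 14→2, 15→3, 9→1.
So the longest non-decreasing subsequence has length 3, e.g. 12, 14, 15.

3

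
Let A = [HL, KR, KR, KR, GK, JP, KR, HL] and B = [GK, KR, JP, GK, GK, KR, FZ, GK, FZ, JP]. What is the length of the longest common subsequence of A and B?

4

Backtracking the LCS table gives one alignment: KR (A2,B2) → KR (A3,B6) → GK (A5,B8) → JP (A6,B10).
So the longest common subsequence has length 4.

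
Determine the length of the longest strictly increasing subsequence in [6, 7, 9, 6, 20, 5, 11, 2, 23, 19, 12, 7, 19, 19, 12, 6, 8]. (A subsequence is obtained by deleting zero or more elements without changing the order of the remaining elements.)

6

One longest increasing subsequence is 6, 7, 9, 11, 12, 19 (positions 1,2,3,7,11,13), of length 6; no longer one exists.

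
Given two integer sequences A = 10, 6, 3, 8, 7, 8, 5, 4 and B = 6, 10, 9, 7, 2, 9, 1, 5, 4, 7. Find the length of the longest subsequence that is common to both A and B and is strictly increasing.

2

A longest common strictly increasing subsequence is 6, 7 (length 2); it appears in order in both A and B, and no longer such subsequence exists.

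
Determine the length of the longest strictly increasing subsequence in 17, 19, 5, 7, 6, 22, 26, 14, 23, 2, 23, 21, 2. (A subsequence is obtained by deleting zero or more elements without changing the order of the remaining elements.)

One longest increasing subsequence is 17, 19, 22, 26 (positions 1,2,6,7), of length 4; no longer one exists.

4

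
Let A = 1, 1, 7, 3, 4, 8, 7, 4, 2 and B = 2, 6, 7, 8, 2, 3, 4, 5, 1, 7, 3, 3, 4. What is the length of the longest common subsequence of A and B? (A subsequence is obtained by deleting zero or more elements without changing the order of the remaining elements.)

Backtracking the LCS table gives one alignment: 7 (A3,B3) → 3 (A4,B6) → 4 (A5,B7) → 7 (A7,B10) → 4 (A8,B13).
So the longest common subsequence has length 5.

5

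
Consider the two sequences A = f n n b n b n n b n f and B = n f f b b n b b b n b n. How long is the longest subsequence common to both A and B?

7

Backtracking the LCS table gives one alignment: f (A1,B3) → n (A2,B6) → b (A4,B8) → b (A6,B9) → n (A8,B10) → b (A9,B11) → n (A10,B12).
So the longest common subsequence has length 7.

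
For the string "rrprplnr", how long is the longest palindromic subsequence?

5

Using dp[i][j] = 2 + dp[i+1][j−1] if the ends match, else max(dp[i+1][j], dp[i][j−1]):
dp[1][8] = 5. A witness is rprpr at positions 1,3,4,5,8.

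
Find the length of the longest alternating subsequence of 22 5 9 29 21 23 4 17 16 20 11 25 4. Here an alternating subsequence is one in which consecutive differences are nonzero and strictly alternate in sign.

12

A longest alternating subsequence is 22, 5, 29, 21, 23, 4, 17, 16, 20, 11, 25, 4 (positions 1,2,4,5,6,7,8,9,10,11,12,13); its 11 consecutive differences strictly alternate in sign, and length 12 is optimal.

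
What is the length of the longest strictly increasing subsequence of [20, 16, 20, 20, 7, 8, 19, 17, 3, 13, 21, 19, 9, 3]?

4

Let dp[i] be the longest increasing subsequence ending at position i. Then dp = [1, 1, 2, 2, 1, 2, 3, 3, 1, 3, 4, 4, 3, 1].
The maximum is 4; one witness is 7, 8, 19, 21 at positions 5,6,7,11.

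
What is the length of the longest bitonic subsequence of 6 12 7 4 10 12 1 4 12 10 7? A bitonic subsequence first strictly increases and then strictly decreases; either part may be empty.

6

Let inc[i] be the LIS ending at i and dec[i] the longest strictly decreasing subsequence starting at i. inc = [1, 2, 2, 1, 3, 4, 1, 2, 4, 3, 3], dec = [3, 4, 3, 2, 2, 3, 1, 1, 3, 2, 1].
max_i inc[i]+dec[i]−1 = 6, with one witness 6, 7, 10, 12, 10, 7.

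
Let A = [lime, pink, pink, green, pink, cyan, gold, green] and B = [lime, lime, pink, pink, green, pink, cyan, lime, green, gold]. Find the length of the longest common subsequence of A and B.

A longest common subsequence is lime, pink, pink, green, pink, cyan, gold (length 7); the LCS DP confirms no longer common subsequence exists.

7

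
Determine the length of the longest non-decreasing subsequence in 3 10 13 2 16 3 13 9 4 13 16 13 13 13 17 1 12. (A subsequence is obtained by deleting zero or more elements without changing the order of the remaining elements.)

9

Scanning left to right, the best length ending at each element is: 3→1, 10→2, 13→3, 2→1, 16→4, 3→2, 13→4, 9→3, 4→3, 13→5, 16→6, 13→6, 13→7, 13→8, 17→9, 1→1, 12→4.
So the longest non-decreasing subsequence has length 9, e.g. 3, 10, 13, 13, 13, 13, 13, 13, 17.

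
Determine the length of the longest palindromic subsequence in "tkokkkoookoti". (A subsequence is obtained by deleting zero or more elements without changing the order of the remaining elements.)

One longest palindromic subsequence is tokoookot (positions 1,3,4,7,8,9,10,11,12); it reads the same forward and backward, and the interval DP gives dp[1][13] = 9.

9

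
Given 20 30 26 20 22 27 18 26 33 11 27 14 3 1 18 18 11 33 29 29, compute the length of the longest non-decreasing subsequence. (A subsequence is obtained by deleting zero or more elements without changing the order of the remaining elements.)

7

Let dp[i] be the longest non-decreasing subsequence ending at position i. Then dp = [1, 2, 2, 2, 3, 4, 1, 4, 5, 1, 5, 2, 1, 1, 3, 4, 2, 6, 6, 7].
The maximum is 7; one witness is 20, 20, 22, 27, 27, 29, 29 at positions 1,4,5,6,11,19,20.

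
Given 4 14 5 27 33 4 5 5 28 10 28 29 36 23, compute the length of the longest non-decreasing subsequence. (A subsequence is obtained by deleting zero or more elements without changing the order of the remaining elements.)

8

Let dp[i] be the longest non-decreasing subsequence ending at position i. Then dp = [1, 2, 2, 3, 4, 2, 3, 4, 5, 5, 6, 7, 8, 6].
The maximum is 8; one witness is 4, 5, 5, 5, 28, 28, 29, 36 at positions 1,3,7,8,9,11,12,13.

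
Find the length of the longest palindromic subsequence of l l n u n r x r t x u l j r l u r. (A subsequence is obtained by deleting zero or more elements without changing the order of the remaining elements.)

One longest palindromic subsequence is lluxtxull (positions 1,2,4,7,9,10,11,12,15); it reads the same forward and backward, and the interval DP gives dp[1][17] = 9.

9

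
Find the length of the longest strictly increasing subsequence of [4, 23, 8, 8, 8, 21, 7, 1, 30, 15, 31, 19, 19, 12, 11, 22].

5

Let dp[i] be the longest increasing subsequence ending at position i. Then dp = [1, 2, 2, 2, 2, 3, 2, 1, 4, 3, 5, 4, 4, 3, 3, 5].
The maximum is 5; one witness is 4, 8, 21, 30, 31 at positions 1,3,6,9,11.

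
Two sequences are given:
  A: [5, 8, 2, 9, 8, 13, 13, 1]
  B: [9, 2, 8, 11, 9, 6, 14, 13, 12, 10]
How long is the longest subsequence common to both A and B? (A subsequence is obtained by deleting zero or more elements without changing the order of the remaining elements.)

3

Backtracking the LCS table gives one alignment: 8 (A2,B3) → 9 (A4,B5) → 13 (A6,B8).
So the longest common subsequence has length 3.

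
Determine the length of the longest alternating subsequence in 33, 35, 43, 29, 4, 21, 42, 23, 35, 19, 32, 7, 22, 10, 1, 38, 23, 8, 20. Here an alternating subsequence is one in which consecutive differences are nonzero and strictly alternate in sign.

14

A longest alternating subsequence is 33, 35, 29, 42, 23, 35, 19, 32, 7, 22, 10, 38, 8, 20 (positions 1,2,4,7,8,9,10,11,12,13,14,16,18,19); its 13 consecutive differences strictly alternate in sign, and length 14 is optimal.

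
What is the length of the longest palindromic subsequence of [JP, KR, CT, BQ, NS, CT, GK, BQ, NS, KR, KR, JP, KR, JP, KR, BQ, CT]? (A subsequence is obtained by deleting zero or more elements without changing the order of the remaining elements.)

9

Using dp[i][j] = 2 + dp[i+1][j−1] if the ends match, else max(dp[i+1][j], dp[i][j−1]):
dp[1][17] = 9. A witness is CT BQ KR JP KR JP KR BQ CT at positions 3,4,10,12,13,14,15,16,17.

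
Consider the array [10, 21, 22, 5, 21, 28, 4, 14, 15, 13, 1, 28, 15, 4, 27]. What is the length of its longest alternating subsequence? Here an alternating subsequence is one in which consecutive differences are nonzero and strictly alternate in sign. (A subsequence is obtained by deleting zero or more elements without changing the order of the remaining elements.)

A longest alternating subsequence is 10, 21, 5, 21, 4, 14, 13, 28, 15, 27 (positions 1,2,4,5,7,8,10,12,13,15); its 9 consecutive differences strictly alternate in sign, and length 10 is optimal.

10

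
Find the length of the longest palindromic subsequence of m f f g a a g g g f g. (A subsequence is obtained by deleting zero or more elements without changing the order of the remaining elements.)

6

One longest palindromic subsequence is fggggf (positions 3,4,7,8,9,10); it reads the same forward and backward, and the interval DP gives dp[1][11] = 6.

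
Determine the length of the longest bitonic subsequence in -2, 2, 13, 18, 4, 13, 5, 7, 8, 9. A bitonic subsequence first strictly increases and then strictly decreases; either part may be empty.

7

Let inc[i] be the LIS ending at i and dec[i] the longest strictly decreasing subsequence starting at i. inc = [1, 2, 3, 4, 3, 4, 4, 5, 6, 7], dec = [1, 1, 2, 3, 1, 2, 1, 1, 1, 1].
max_i inc[i]+dec[i]−1 = 7, with one witness -2, 2, 4, 5, 7, 8, 9.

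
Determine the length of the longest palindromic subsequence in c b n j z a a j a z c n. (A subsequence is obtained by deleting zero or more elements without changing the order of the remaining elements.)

7

One longest palindromic subsequence is nzajazn (positions 3,5,6,8,9,10,12); it reads the same forward and backward, and the interval DP gives dp[1][12] = 7.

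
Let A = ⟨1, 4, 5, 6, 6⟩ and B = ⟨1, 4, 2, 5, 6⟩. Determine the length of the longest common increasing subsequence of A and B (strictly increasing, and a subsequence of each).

A longest common strictly increasing subsequence is 1, 4, 5, 6 (length 4); it appears in order in both A and B, and no longer such subsequence exists.

4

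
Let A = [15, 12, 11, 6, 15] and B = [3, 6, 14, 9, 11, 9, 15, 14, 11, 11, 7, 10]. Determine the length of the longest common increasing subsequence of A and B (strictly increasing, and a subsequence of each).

2

For each value that appears in both, track the longest common increasing run ending there.
The best achievable length is 2; one witness is 6, 15 (A-positions 4,5, B-positions 2,7).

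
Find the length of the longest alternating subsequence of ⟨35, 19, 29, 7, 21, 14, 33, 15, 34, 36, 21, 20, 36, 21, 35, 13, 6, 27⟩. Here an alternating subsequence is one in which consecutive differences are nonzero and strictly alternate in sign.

15

A longest alternating subsequence is 35, 19, 29, 7, 21, 14, 33, 15, 34, 21, 36, 21, 35, 13, 27 (positions 1,2,3,4,5,6,7,8,9,11,13,14,15,16,18); its 14 consecutive differences strictly alternate in sign, and length 15 is optimal.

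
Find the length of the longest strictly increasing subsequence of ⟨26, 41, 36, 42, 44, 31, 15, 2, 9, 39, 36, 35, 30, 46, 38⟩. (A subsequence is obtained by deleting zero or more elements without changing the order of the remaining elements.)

5

Let dp[i] be the longest increasing subsequence ending at position i. Then dp = [1, 2, 2, 3, 4, 2, 1, 1, 2, 3, 3, 3, 3, 5, 4].
The maximum is 5; one witness is 26, 41, 42, 44, 46 at positions 1,2,4,5,14.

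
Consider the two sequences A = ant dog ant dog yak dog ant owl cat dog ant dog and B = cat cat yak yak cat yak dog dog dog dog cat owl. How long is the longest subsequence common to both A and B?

4

A longest common subsequence is dog, dog, dog, owl (length 4); the LCS DP confirms no longer common subsequence exists.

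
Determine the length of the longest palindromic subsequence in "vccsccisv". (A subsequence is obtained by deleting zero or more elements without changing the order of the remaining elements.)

One longest palindromic subsequence is vccsccv (positions 1,2,3,4,5,6,9); it reads the same forward and backward, and the interval DP gives dp[1][9] = 7.

7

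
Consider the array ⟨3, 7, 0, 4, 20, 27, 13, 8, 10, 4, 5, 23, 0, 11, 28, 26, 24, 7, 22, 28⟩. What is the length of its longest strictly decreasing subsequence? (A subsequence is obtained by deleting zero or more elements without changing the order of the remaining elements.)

5

Let dp[i] be the longest decreasing subsequence ending at position i. Then dp = [1, 1, 2, 2, 1, 1, 2, 3, 3, 4, 4, 2, 5, 3, 1, 2, 3, 4, 4, 1].
The maximum is 5; one witness is 20, 13, 8, 4, 0 at positions 5,7,8,10,13.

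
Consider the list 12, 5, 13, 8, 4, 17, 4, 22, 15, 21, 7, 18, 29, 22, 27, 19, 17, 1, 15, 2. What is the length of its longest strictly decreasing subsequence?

Scanning left to right, the best length ending at each element is: 12→1, 5→2, 13→1, 8→2, 4→3, 17→1, 4→3, 22→1, 15→2, 21→2, 7→3, 18→3, 29→1, 22→2, 27→2, 19→3, 17→4, 1→5, 15→5, 2→6.
So the longest decreasing subsequence has length 6, e.g. 22, 21, 18, 17, 15, 2.

6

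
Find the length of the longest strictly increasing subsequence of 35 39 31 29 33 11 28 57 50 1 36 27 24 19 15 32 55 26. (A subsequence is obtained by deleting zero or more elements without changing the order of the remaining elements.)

4

One longest increasing subsequence is 35, 39, 50, 55 (positions 1,2,9,17), of length 4; no longer one exists.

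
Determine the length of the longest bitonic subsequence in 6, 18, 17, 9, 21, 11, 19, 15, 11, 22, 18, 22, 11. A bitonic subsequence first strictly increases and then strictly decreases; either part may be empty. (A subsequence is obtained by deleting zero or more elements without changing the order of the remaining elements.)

7

One longest bitonic subsequence is 6, 9, 11, 19, 22, 18, 11 (positions 1,4,6,7,10,11,13): it rises to 22 then falls. Length 7 is optimal.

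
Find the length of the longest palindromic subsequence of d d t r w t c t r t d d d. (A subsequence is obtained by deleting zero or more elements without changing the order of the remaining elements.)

11

Using dp[i][j] = 2 + dp[i+1][j−1] if the ends match, else max(dp[i+1][j], dp[i][j−1]):
dp[1][13] = 11. A witness is ddtrtctrtdd at positions 1,2,3,4,6,7,8,9,10,12,13.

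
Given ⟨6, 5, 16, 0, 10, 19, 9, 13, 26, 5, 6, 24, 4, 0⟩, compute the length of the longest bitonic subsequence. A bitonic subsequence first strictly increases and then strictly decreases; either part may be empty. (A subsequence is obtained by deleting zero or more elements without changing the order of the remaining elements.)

Let inc[i] be the LIS ending at i and dec[i] the longest strictly decreasing subsequence starting at i. inc = [1, 1, 2, 1, 2, 3, 2, 3, 4, 2, 3, 4, 2, 1], dec = [4, 3, 6, 1, 5, 5, 4, 4, 4, 3, 3, 3, 2, 1].
max_i inc[i]+dec[i]−1 = 7, with one witness 6, 16, 10, 9, 6, 4, 0.

7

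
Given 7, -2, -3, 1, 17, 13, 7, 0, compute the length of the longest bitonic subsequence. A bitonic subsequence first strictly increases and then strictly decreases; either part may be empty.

6

Let inc[i] be the LIS ending at i and dec[i] the longest strictly decreasing subsequence starting at i. inc = [1, 1, 1, 2, 3, 3, 3, 2], dec = [3, 2, 1, 2, 4, 3, 2, 1].
max_i inc[i]+dec[i]−1 = 6, with one witness -2, 1, 17, 13, 7, 0.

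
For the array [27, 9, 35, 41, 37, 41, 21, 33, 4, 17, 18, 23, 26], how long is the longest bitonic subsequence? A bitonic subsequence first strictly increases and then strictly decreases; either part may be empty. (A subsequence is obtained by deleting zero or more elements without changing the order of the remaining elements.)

6

Let inc[i] be the LIS ending at i and dec[i] the longest strictly decreasing subsequence starting at i. inc = [1, 1, 2, 3, 3, 4, 2, 3, 1, 2, 3, 4, 5], dec = [3, 2, 3, 4, 3, 3, 2, 2, 1, 1, 1, 1, 1].
max_i inc[i]+dec[i]−1 = 6, with one witness 27, 35, 41, 37, 33, 26.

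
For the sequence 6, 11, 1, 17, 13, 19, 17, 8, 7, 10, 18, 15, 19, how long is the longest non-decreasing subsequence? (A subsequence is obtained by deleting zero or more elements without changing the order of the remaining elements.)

6

Let dp[i] be the longest non-decreasing subsequence ending at position i. Then dp = [1, 2, 1, 3, 3, 4, 4, 2, 2, 3, 5, 4, 6].
The maximum is 6; one witness is 6, 11, 17, 17, 18, 19 at positions 1,2,4,7,11,13.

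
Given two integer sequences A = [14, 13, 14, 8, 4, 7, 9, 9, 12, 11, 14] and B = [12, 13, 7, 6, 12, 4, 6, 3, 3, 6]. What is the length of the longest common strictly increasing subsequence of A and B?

2

A longest common strictly increasing subsequence is 7, 12 (length 2); it appears in order in both A and B, and no longer such subsequence exists.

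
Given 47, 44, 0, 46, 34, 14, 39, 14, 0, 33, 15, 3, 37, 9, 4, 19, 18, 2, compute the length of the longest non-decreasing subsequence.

5

One longest non-decreasing subsequence is 0, 14, 14, 33, 37 (positions 3,6,8,10,13), of length 5; no longer one exists.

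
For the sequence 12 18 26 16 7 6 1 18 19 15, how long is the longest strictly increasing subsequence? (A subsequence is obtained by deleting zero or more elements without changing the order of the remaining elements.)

4

Scanning left to right, the best length ending at each element is: 12→1, 18→2, 26→3, 16→2, 7→1, 6→1, 1→1, 18→3, 19→4, 15→2.
So the longest increasing subsequence has length 4, e.g. 12, 16, 18, 19.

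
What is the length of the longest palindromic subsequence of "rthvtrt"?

5

One longest palindromic subsequence is rtvtr (positions 1,2,4,5,6); it reads the same forward and backward, and the interval DP gives dp[1][7] = 5.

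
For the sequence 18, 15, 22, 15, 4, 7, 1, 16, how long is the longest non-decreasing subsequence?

3

Let dp[i] be the longest non-decreasing subsequence ending at position i. Then dp = [1, 1, 2, 2, 1, 2, 1, 3].
The maximum is 3; one witness is 15, 15, 16 at positions 2,4,8.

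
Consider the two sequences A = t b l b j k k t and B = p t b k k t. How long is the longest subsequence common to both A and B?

Backtracking the LCS table gives one alignment: t (A1,B2) → b (A4,B3) → k (A6,B4) → k (A7,B5) → t (A8,B6).
So the longest common subsequence has length 5.

5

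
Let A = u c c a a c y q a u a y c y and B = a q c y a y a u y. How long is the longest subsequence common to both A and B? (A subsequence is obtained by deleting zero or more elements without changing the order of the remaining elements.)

A longest common subsequence is cayauy (length 6); the LCS DP confirms no longer common subsequence exists.

6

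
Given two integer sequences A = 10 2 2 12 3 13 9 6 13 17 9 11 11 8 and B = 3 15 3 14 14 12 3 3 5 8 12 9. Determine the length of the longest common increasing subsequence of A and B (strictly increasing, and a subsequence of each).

2

For each value that appears in both, track the longest common increasing run ending there.
The best achievable length is 2; one witness is 3, 8 (A-positions 5,14, B-positions 1,10).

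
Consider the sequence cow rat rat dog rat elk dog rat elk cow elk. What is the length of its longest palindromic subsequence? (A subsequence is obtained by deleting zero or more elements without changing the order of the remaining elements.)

7

One longest palindromic subsequence is cow rat dog elk dog rat cow (positions 1,3,4,6,7,8,10); it reads the same forward and backward, and the interval DP gives dp[1][11] = 7.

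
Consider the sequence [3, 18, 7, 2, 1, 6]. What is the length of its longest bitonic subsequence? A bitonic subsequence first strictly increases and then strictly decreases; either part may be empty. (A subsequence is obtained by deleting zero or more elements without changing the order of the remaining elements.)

One longest bitonic subsequence is 3, 18, 7, 2, 1 (positions 1,2,3,4,5): it rises to 18 then falls. Length 5 is optimal.

5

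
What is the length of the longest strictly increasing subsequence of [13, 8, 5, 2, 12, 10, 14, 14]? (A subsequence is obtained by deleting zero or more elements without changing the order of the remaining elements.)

Let dp[i] be the longest increasing subsequence ending at position i. Then dp = [1, 1, 1, 1, 2, 2, 3, 3].
The maximum is 3; one witness is 8, 12, 14 at positions 2,5,7.

3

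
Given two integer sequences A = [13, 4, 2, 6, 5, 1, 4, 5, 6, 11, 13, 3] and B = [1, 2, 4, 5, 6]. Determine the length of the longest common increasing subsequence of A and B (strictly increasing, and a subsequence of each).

4

A longest common strictly increasing subsequence is 1, 4, 5, 6 (length 4); it appears in order in both A and B, and no longer such subsequence exists.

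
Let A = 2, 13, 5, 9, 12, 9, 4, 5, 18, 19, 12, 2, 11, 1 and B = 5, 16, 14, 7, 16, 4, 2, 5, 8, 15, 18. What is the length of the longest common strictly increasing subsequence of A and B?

3

For each value that appears in both, track the longest common increasing run ending there.
The best achievable length is 3; one witness is 2, 5, 18 (A-positions 1,3,9, B-positions 7,8,11).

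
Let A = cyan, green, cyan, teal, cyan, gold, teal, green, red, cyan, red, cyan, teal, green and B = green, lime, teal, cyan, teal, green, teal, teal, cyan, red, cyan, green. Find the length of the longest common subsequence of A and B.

9

A longest common subsequence is green, teal, cyan, teal, green, cyan, red, cyan, green (length 9); the LCS DP confirms no longer common subsequence exists.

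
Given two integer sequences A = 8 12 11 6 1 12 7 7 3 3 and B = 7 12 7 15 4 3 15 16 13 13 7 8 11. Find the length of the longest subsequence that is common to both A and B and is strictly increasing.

2

For each value that appears in both, track the longest common increasing run ending there.
The best achievable length is 2; one witness is 8, 11 (A-positions 1,3, B-positions 12,13).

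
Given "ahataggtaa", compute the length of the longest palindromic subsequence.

One longest palindromic subsequence is aatggtaa (positions 1,3,4,6,7,8,9,10); it reads the same forward and backward, and the interval DP gives dp[1][10] = 8.

8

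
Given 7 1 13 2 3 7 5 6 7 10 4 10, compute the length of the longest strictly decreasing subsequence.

4

Scanning left to right, the best length ending at each element is: 7→1, 1→2, 13→1, 2→2, 3→2, 7→2, 5→3, 6→3, 7→2, 10→2, 4→4, 10→2.
So the longest decreasing subsequence has length 4, e.g. 13, 7, 5, 4.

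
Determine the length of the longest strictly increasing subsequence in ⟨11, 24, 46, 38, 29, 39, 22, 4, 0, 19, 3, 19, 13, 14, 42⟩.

5

Scanning left to right, the best length ending at each element is: 11→1, 24→2, 46→3, 38→3, 29→3, 39→4, 22→2, 4→1, 0→1, 19→2, 3→2, 19→3, 13→3, 14→4, 42→5.
So the longest increasing subsequence has length 5, e.g. 11, 24, 38, 39, 42.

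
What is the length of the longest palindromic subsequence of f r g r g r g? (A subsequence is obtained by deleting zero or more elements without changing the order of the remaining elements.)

Using dp[i][j] = 2 + dp[i+1][j−1] if the ends match, else max(dp[i+1][j], dp[i][j−1]):
dp[1][7] = 5. A witness is grgrg at positions 3,4,5,6,7.

5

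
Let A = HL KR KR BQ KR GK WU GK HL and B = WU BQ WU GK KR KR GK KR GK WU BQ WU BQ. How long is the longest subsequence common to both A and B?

5

A longest common subsequence is KR, KR, KR, GK, WU (length 5); the LCS DP confirms no longer common subsequence exists.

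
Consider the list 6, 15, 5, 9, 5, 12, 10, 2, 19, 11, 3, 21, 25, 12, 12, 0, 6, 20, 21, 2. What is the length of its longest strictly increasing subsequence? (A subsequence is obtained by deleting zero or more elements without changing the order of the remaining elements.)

7

Let dp[i] be the longest increasing subsequence ending at position i. Then dp = [1, 2, 1, 2, 1, 3, 3, 1, 4, 4, 2, 5, 6, 5, 5, 1, 3, 6, 7, 2].
The maximum is 7; one witness is 6, 9, 10, 11, 12, 20, 21 at positions 1,4,7,10,14,18,19.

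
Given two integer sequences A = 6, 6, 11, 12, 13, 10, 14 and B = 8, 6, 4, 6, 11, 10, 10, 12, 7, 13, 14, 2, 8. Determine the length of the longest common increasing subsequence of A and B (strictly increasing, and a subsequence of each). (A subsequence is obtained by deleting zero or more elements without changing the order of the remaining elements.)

5

For each value that appears in both, track the longest common increasing run ending there.
The best achievable length is 5; one witness is 6, 11, 12, 13, 14 (A-positions 1,3,4,5,7, B-positions 2,5,8,10,11).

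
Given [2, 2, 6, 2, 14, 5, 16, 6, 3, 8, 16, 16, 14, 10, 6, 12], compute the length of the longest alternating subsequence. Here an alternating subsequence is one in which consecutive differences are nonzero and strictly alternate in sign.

10

Track the best alternating length ending on an up-step vs a down-step at each position: up/down = 1/1, 1/1, 2/1, 1/3, 4/1, 4/5, 6/1, 6/7, 4/7, 8/7, 8/1, 8/1, 8/9, 8/9, 8/9, 10/9.
The maximum over both is 10; one such subsequence is 2, 6, 2, 14, 5, 16, 6, 16, 10, 12.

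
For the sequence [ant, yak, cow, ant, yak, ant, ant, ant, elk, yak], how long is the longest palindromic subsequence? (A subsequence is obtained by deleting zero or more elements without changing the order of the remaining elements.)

One longest palindromic subsequence is yak ant ant ant ant yak (positions 2,4,6,7,8,10); it reads the same forward and backward, and the interval DP gives dp[1][10] = 6.

6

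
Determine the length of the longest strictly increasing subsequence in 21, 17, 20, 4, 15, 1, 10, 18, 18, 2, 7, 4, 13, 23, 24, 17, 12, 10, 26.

7

Scanning left to right, the best length ending at each element is: 21→1, 17→1, 20→2, 4→1, 15→2, 1→1, 10→2, 18→3, 18→3, 2→2, 7→3, 4→3, 13→4, 23→5, 24→6, 17→5, 12→4, 10→4, 26→7.
So the longest increasing subsequence has length 7, e.g. 1, 2, 7, 13, 23, 24, 26.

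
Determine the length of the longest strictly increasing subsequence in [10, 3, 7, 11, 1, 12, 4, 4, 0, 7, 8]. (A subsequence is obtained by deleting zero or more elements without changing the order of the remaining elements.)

One longest increasing subsequence is 3, 7, 11, 12 (positions 2,3,4,6), of length 4; no longer one exists.

4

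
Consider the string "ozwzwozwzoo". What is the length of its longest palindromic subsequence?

9

One longest palindromic subsequence is ozwzozwzo (positions 1,2,3,4,6,7,8,9,11); it reads the same forward and backward, and the interval DP gives dp[1][11] = 9.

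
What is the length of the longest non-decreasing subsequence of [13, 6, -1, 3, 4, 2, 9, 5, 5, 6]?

Scanning left to right, the best length ending at each element is: 13→1, 6→1, -1→1, 3→2, 4→3, 2→2, 9→4, 5→4, 5→5, 6→6.
So the longest non-decreasing subsequence has length 6, e.g. -1, 3, 4, 5, 5, 6.

6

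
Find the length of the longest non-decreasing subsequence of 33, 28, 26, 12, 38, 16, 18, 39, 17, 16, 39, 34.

5

Scanning left to right, the best length ending at each element is: 33→1, 28→1, 26→1, 12→1, 38→2, 16→2, 18→3, 39→4, 17→3, 16→3, 39→5, 34→4.
So the longest non-decreasing subsequence has length 5, e.g. 12, 16, 18, 39, 39.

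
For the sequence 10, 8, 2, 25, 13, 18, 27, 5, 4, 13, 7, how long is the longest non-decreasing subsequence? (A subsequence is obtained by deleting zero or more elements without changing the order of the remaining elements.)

4

Let dp[i] be the longest non-decreasing subsequence ending at position i. Then dp = [1, 1, 1, 2, 2, 3, 4, 2, 2, 3, 3].
The maximum is 4; one witness is 10, 13, 18, 27 at positions 1,5,6,7.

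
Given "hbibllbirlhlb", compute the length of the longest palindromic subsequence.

One longest palindromic subsequence is bibllbib (positions 2,3,4,5,6,7,8,13); it reads the same forward and backward, and the interval DP gives dp[1][13] = 8.

8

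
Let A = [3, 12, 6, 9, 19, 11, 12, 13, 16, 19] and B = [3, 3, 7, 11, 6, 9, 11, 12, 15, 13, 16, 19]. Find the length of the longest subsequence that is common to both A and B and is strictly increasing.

For each value that appears in both, track the longest common increasing run ending there.
The best achievable length is 8; one witness is 3, 6, 9, 11, 12, 13, 16, 19 (A-positions 1,3,4,6,7,8,9,10, B-positions 1,5,6,7,8,10,11,12).

8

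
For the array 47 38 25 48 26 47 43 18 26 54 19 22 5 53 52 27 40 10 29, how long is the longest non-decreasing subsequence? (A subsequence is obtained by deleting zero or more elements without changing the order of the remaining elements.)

Scanning left to right, the best length ending at each element is: 47→1, 38→1, 25→1, 48→2, 26→2, 47→3, 43→3, 18→1, 26→3, 54→4, 19→2, 22→3, 5→1, 53→4, 52→4, 27→4, 40→5, 10→2, 29→5.
So the longest non-decreasing subsequence has length 5, e.g. 25, 26, 26, 27, 40.

5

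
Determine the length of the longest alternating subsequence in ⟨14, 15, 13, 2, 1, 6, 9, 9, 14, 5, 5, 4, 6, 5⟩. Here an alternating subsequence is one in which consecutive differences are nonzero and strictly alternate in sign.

A longest alternating subsequence is 14, 15, 2, 6, 5, 6, 5 (positions 1,2,4,6,10,13,14); its 6 consecutive differences strictly alternate in sign, and length 7 is optimal.

7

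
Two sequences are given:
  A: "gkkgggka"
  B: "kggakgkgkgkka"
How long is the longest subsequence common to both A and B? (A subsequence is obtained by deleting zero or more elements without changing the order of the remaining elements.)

7

A longest common subsequence is gkkggka (length 7); the LCS DP confirms no longer common subsequence exists.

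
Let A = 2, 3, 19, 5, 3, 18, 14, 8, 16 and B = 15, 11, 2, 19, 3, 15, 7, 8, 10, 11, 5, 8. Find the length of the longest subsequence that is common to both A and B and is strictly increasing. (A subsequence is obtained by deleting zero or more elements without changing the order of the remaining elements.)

For each value that appears in both, track the longest common increasing run ending there.
The best achievable length is 4; one witness is 2, 3, 5, 8 (A-positions 1,2,4,8, B-positions 3,5,11,12).

4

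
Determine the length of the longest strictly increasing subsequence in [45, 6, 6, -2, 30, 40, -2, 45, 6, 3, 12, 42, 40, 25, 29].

5

Scanning left to right, the best length ending at each element is: 45→1, 6→1, 6→1, -2→1, 30→2, 40→3, -2→1, 45→4, 6→2, 3→2, 12→3, 42→4, 40→4, 25→4, 29→5.
So the longest increasing subsequence has length 5, e.g. -2, 6, 12, 25, 29.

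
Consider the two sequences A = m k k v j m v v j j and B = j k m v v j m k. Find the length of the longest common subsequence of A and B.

Backtracking the LCS table gives one alignment: k (A3,B2) → m (A6,B3) → v (A7,B4) → v (A8,B5) → j (A9,B6).
So the longest common subsequence has length 5.

5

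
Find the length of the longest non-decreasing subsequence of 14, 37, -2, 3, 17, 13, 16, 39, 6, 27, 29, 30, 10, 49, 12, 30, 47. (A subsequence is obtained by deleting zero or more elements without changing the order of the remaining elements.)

9

Scanning left to right, the best length ending at each element is: 14→1, 37→2, -2→1, 3→2, 17→3, 13→3, 16→4, 39→5, 6→3, 27→5, 29→6, 30→7, 10→4, 49→8, 12→5, 30→8, 47→9.
So the longest non-decreasing subsequence has length 9, e.g. -2, 3, 13, 16, 27, 29, 30, 30, 47.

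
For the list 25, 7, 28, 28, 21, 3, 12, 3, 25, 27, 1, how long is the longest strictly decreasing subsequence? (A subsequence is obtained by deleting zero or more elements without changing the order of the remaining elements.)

Scanning left to right, the best length ending at each element is: 25→1, 7→2, 28→1, 28→1, 21→2, 3→3, 12→3, 3→4, 25→2, 27→2, 1→5.
So the longest decreasing subsequence has length 5, e.g. 25, 21, 12, 3, 1.

5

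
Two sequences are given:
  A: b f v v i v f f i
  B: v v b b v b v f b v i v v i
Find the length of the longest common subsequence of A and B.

A longest common subsequence is bfvvvi (length 6); the LCS DP confirms no longer common subsequence exists.

6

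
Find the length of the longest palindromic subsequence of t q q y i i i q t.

7

One longest palindromic subsequence is tqiiiqt (positions 1,2,5,6,7,8,9); it reads the same forward and backward, and the interval DP gives dp[1][9] = 7.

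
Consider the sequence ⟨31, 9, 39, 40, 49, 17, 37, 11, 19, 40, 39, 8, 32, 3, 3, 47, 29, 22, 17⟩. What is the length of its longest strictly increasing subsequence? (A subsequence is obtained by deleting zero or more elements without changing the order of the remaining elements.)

5

One longest increasing subsequence is 9, 17, 37, 40, 47 (positions 2,6,7,10,16), of length 5; no longer one exists.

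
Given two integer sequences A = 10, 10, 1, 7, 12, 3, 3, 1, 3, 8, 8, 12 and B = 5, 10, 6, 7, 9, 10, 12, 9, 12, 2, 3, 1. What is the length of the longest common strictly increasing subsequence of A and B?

2

For each value that appears in both, track the longest common increasing run ending there.
The best achievable length is 2; one witness is 10, 12 (A-positions 1,5, B-positions 2,7).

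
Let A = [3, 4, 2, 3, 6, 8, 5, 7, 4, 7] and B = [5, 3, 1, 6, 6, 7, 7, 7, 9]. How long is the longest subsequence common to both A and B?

4

A longest common subsequence is 3, 6, 7, 7 (length 4); the LCS DP confirms no longer common subsequence exists.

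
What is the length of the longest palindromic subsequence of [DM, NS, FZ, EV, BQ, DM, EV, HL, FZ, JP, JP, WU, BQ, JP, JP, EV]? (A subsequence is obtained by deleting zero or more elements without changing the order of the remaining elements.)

7

Using dp[i][j] = 2 + dp[i+1][j−1] if the ends match, else max(dp[i+1][j], dp[i][j−1]):
dp[1][16] = 7. A witness is EV JP JP BQ JP JP EV at positions 4,10,11,13,14,15,16.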